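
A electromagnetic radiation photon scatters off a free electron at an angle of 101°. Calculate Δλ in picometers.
2.8893 pm

Using the Compton scattering formula:
Δλ = λ_C(1 - cos θ)

where λ_C = h/(m_e·c) ≈ 2.4263 pm is the Compton wavelength of an electron.

For θ = 101°:
cos(101°) = -0.1908
1 - cos(101°) = 1.1908

Δλ = 2.4263 × 1.1908
Δλ = 2.8893 pm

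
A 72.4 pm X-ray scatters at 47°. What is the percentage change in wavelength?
1.0657%

Calculate the Compton shift:
Δλ = λ_C(1 - cos(47°))
Δλ = 2.4263 × (1 - cos(47°))
Δλ = 2.4263 × 0.3180
Δλ = 0.7716 pm

Percentage change:
(Δλ/λ₀) × 100 = (0.7716/72.4) × 100
= 1.0657%

(Intermediate values are shown rounded; full precision is carried through to the final answer.)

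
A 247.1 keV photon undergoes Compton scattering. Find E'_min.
125.6148 keV (at θ = 180°)

The scattered photon has minimum energy when its wavelength is maximum, i.e., when the Compton shift Δλ = λ_C(1 − cos θ) is maximum. This occurs at θ = 180° (backscattering), giving Δλ_max = 2λ_C = 4.8526 pm.

Initial wavelength: λ₀ = hc/E₀ = 5.0176 pm
Maximum final wavelength: λ'_max = λ₀ + 2λ_C = 5.0176 + 4.8526 = 9.8702 pm
Minimum final energy: E'_min = hc/λ'_max = 125.6148 keV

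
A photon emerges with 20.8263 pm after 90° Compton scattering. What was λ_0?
18.4000 pm

From λ' = λ + Δλ, we have λ = λ' - Δλ

First calculate the Compton shift:
Δλ = λ_C(1 - cos θ)
Δλ = 2.4263 × (1 - cos(90°))
Δλ = 2.4263 × 1.0000
Δλ = 2.4263 pm

Initial wavelength:
λ = λ' - Δλ
λ = 20.8263 - 2.4263
λ = 18.4000 pm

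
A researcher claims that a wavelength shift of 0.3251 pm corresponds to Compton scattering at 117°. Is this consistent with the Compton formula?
No, inconsistent

Calculate the expected shift for θ = 117°:

Δλ_expected = λ_C(1 - cos(117°))
Δλ_expected = 2.4263 × (1 - cos(117°))
Δλ_expected = 2.4263 × 1.4540
Δλ_expected = 3.5278 pm

Given shift: 0.3251 pm
Expected shift: 3.5278 pm
Difference: 3.2028 pm

The values do not match. The given shift corresponds to θ ≈ 30.0°, not 117°.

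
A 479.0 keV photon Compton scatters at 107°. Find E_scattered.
216.6007 keV

First convert energy to wavelength:
λ = hc/E, with hc ≈ 1239.842 keV·pm (i.e. 1239.842 eV·nm)

For E = 479.0 keV = 479000 eV:
λ = 1239.842 keV·pm / 479.0 keV
λ = 2.5884 pm

Calculate the Compton shift:
Δλ = λ_C(1 - cos(107°)) = 2.4263 × 1.2924
Δλ = 3.1357 pm

Final wavelength:
λ' = 2.5884 + 3.1357 = 5.7241 pm

Final energy:
E' = hc/λ' = 1239.842 / 5.7241 = 216.6007 keV

(Intermediate values are shown rounded; full precision is carried through to the final answer.)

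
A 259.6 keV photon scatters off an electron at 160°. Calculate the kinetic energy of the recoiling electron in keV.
128.8462 keV

By energy conservation: K_e = E_initial - E_final

First find the scattered photon energy:
Initial wavelength: λ = hc/E = 4.7760 pm
Compton shift: Δλ = λ_C(1 - cos(160°)) = 4.7063 pm
Final wavelength: λ' = 4.7760 + 4.7063 = 9.4823 pm
Final photon energy: E' = hc/λ' = 130.7538 keV

Electron kinetic energy:
K_e = E - E' = 259.6000 - 130.7538 = 128.8462 keV

(Intermediate values are shown rounded; full precision is carried through to the final answer.)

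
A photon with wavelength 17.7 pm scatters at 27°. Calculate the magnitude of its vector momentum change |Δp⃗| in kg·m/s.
1.7358e-23 kg·m/s

Photon momentum magnitude is p = h/λ.

Initial momentum:
p₀ = h/λ = 6.6261e-34/1.7700e-11 = 3.7435e-23 kg·m/s

After scattering:
λ' = λ + Δλ = 17.7 + 0.2645 = 17.9645 pm
p' = h/λ' = 6.6261e-34/1.7964e-11 = 3.6884e-23 kg·m/s

Momentum is a vector; the scattered photon's direction makes angle θ = 27° with the incident direction. The magnitude of the vector change Δp⃗ = p⃗₀ − p⃗' is found from the law of cosines:
|Δp⃗|² = p₀² + p'² − 2p₀p'cos θ
|Δp⃗|² = (3.7435e-23)² + (3.6884e-23)² − 2·3.7435e-23·3.6884e-23·cos(27°)
|Δp⃗| = 1.7358e-23 kg·m/s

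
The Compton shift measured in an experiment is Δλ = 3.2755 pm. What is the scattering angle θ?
110.49°

From the Compton formula Δλ = λ_C(1 - cos θ), we can solve for θ:

cos θ = 1 - Δλ/λ_C

Given:
- Δλ = 3.2755 pm
- λ_C = h/(m_e·c) ≈ 2.42631024 pm

cos θ = 1 - 3.2755/2.42631024
cos θ = 1 - 1.349992
cos θ = -0.349992

θ = arccos(-0.349992)
θ = 110.49°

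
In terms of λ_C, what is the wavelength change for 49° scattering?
0.3439 λ_C

The Compton shift formula is:
Δλ = λ_C(1 - cos θ)

Dividing both sides by λ_C:
Δλ/λ_C = 1 - cos θ

For θ = 49°:
Δλ/λ_C = 1 - cos(49°)
Δλ/λ_C = 1 - 0.6561
Δλ/λ_C = 0.3439

This means the shift is 0.3439 × λ_C = 0.8345 pm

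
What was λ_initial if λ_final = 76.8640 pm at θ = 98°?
74.1000 pm

From λ' = λ + Δλ, we have λ = λ' - Δλ

First calculate the Compton shift:
Δλ = λ_C(1 - cos θ)
Δλ = 2.4263 × (1 - cos(98°))
Δλ = 2.4263 × 1.1392
Δλ = 2.7640 pm

Initial wavelength:
λ = λ' - Δλ
λ = 76.8640 - 2.7640
λ = 74.1000 pm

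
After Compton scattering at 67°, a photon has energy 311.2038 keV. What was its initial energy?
494.7999 keV

Convert final energy to wavelength (hc ≈ 1239.842 keV·pm):
λ' = hc/E' = 1239.842 / 311.2038 = 3.9840 pm

Calculate the Compton shift:
Δλ = λ_C(1 - cos(67°))
Δλ = 2.4263 × (1 - cos(67°))
Δλ = 1.4783 pm

Initial wavelength:
λ = λ' - Δλ = 3.9840 - 1.4783 = 2.5057 pm

Initial energy:
E = hc/λ = 1239.842 / 2.5057 = 494.7999 keV

(Intermediate values are shown rounded; full precision is carried through to the final answer.)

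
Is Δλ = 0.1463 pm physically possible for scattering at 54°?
No, inconsistent

Calculate the expected shift for θ = 54°:

Δλ_expected = λ_C(1 - cos(54°))
Δλ_expected = 2.4263 × (1 - cos(54°))
Δλ_expected = 2.4263 × 0.4122
Δλ_expected = 1.0002 pm

Given shift: 0.1463 pm
Expected shift: 1.0002 pm
Difference: 0.8538 pm

The values do not match. The given shift corresponds to θ ≈ 20.0°, not 54°.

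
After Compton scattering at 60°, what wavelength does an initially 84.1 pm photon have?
85.3132 pm

Using the Compton formula: λ' = λ + λ_C(1 − cos θ)

For θ = 60°, cos θ = 1/2 (exact) = 0.5000, so:
1 − cos 60° = 1 − (1/2) = 0.5000

Δλ = λ_C × 0.5000 = 2.4263 × 0.5000 = 1.2132 pm

λ' = 84.1 + 1.2132 = 85.3132 pm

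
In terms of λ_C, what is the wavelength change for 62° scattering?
0.5305 λ_C

The Compton shift formula is:
Δλ = λ_C(1 - cos θ)

Dividing both sides by λ_C:
Δλ/λ_C = 1 - cos θ

For θ = 62°:
Δλ/λ_C = 1 - cos(62°)
Δλ/λ_C = 1 - 0.4695
Δλ/λ_C = 0.5305

This means the shift is 0.5305 × λ_C = 1.2872 pm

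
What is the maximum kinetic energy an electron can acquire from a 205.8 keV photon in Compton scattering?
91.8138 keV

Maximum energy transfer occurs at θ = 180° (backscattering).

Initial photon: E₀ = 205.8 keV → λ₀ = 6.0245 pm

Maximum Compton shift (at 180°):
Δλ_max = 2λ_C = 2 × 2.4263 = 4.8526 pm

Final wavelength:
λ' = 6.0245 + 4.8526 = 10.8771 pm

Minimum photon energy (maximum energy to electron):
E'_min = hc/λ' = 113.9862 keV

Maximum electron kinetic energy:
K_max = E₀ - E'_min = 205.8000 - 113.9862 = 91.8138 keV

(Intermediate values are shown rounded; full precision is carried through to the final answer.)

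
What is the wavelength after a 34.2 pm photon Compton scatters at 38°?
34.7144 pm

Using the Compton scattering formula:
λ' = λ + Δλ = λ + λ_C(1 - cos θ)

Given:
- Initial wavelength λ = 34.2 pm
- Scattering angle θ = 38°
- Compton wavelength λ_C ≈ 2.4263 pm

Calculate the shift:
Δλ = 2.4263 × (1 - cos(38°))
Δλ = 2.4263 × 0.2120
Δλ = 0.5144 pm

Final wavelength:
λ' = 34.2 + 0.5144 = 34.7144 pm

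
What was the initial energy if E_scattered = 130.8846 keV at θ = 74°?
160.7000 keV

Convert final energy to wavelength (hc ≈ 1239.842 keV·pm):
λ' = hc/E' = 1239.842 / 130.8846 = 9.4728 pm

Calculate the Compton shift:
Δλ = λ_C(1 - cos(74°))
Δλ = 2.4263 × (1 - cos(74°))
Δλ = 1.7575 pm

Initial wavelength:
λ = λ' - Δλ = 9.4728 - 1.7575 = 7.7153 pm

Initial energy:
E = hc/λ = 1239.842 / 7.7153 = 160.7000 keV

(Intermediate values are shown rounded; full precision is carried through to the final answer.)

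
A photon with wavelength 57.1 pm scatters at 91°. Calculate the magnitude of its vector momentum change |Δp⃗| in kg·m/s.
1.6214e-23 kg·m/s

Photon momentum magnitude is p = h/λ.

Initial momentum:
p₀ = h/λ = 6.6261e-34/5.7100e-11 = 1.1604e-23 kg·m/s

After scattering:
λ' = λ + Δλ = 57.1 + 2.4687 = 59.5687 pm
p' = h/λ' = 6.6261e-34/5.9569e-11 = 1.1123e-23 kg·m/s

Momentum is a vector; the scattered photon's direction makes angle θ = 91° with the incident direction. The magnitude of the vector change Δp⃗ = p⃗₀ − p⃗' is found from the law of cosines:
|Δp⃗|² = p₀² + p'² − 2p₀p'cos θ
|Δp⃗|² = (1.1604e-23)² + (1.1123e-23)² − 2·1.1604e-23·1.1123e-23·cos(91°)
|Δp⃗| = 1.6214e-23 kg·m/s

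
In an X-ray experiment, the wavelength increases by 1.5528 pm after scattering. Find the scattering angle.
68.90°

From the Compton formula Δλ = λ_C(1 - cos θ), we can solve for θ:

cos θ = 1 - Δλ/λ_C

Given:
- Δλ = 1.5528 pm
- λ_C = h/(m_e·c) ≈ 2.42631024 pm

cos θ = 1 - 1.5528/2.42631024
cos θ = 1 - 0.639984
cos θ = 0.360016

θ = arccos(0.360016)
θ = 68.90°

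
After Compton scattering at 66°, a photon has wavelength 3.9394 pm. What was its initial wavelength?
2.5000 pm

From λ' = λ + Δλ, we have λ = λ' - Δλ

First calculate the Compton shift:
Δλ = λ_C(1 - cos θ)
Δλ = 2.4263 × (1 - cos(66°))
Δλ = 2.4263 × 0.5933
Δλ = 1.4394 pm

Initial wavelength:
λ = λ' - Δλ
λ = 3.9394 - 1.4394
λ = 2.5000 pm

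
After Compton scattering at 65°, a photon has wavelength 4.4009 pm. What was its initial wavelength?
3.0000 pm

From λ' = λ + Δλ, we have λ = λ' - Δλ

First calculate the Compton shift:
Δλ = λ_C(1 - cos θ)
Δλ = 2.4263 × (1 - cos(65°))
Δλ = 2.4263 × 0.5774
Δλ = 1.4009 pm

Initial wavelength:
λ = λ' - Δλ
λ = 4.4009 - 1.4009
λ = 3.0000 pm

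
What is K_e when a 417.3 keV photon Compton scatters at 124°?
233.7337 keV

By energy conservation: K_e = E_initial - E_final

First find the scattered photon energy:
Initial wavelength: λ = hc/E = 2.9711 pm
Compton shift: Δλ = λ_C(1 - cos(124°)) = 3.7831 pm
Final wavelength: λ' = 2.9711 + 3.7831 = 6.7542 pm
Final photon energy: E' = hc/λ' = 183.5663 keV

Electron kinetic energy:
K_e = E - E' = 417.3000 - 183.5663 = 233.7337 keV

(Intermediate values are shown rounded; full precision is carried through to the final answer.)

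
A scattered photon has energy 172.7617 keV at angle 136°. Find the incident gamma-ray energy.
412.5998 keV

Convert final energy to wavelength (hc ≈ 1239.842 keV·pm):
λ' = hc/E' = 1239.842 / 172.7617 = 7.1766 pm

Calculate the Compton shift:
Δλ = λ_C(1 - cos(136°))
Δλ = 2.4263 × (1 - cos(136°))
Δλ = 4.1717 pm

Initial wavelength:
λ = λ' - Δλ = 7.1766 - 4.1717 = 3.0050 pm

Initial energy:
E = hc/λ = 1239.842 / 3.0050 = 412.5998 keV

(Intermediate values are shown rounded; full precision is carried through to the final answer.)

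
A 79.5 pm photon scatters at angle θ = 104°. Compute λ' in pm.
82.5133 pm

Using the Compton scattering formula:
λ' = λ + Δλ = λ + λ_C(1 - cos θ)

Given:
- Initial wavelength λ = 79.5 pm
- Scattering angle θ = 104°
- Compton wavelength λ_C ≈ 2.4263 pm

Calculate the shift:
Δλ = 2.4263 × (1 - cos(104°))
Δλ = 2.4263 × 1.2419
Δλ = 3.0133 pm

Final wavelength:
λ' = 79.5 + 3.0133 = 82.5133 pm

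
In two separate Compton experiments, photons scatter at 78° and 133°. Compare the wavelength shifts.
133° produces the larger shift by a factor of 2.123

Calculate both shifts using Δλ = λ_C(1 - cos θ):

For θ₁ = 78°:
Δλ₁ = 2.4263 × (1 - cos(78°))
Δλ₁ = 2.4263 × 0.7921
Δλ₁ = 1.9219 pm

For θ₂ = 133°:
Δλ₂ = 2.4263 × (1 - cos(133°))
Δλ₂ = 2.4263 × 1.6820
Δλ₂ = 4.0810 pm

The 133° angle produces the larger shift.
Ratio: 4.0810/1.9219 = 2.123

(Intermediate values are shown rounded; full precision is carried through to the final answer.)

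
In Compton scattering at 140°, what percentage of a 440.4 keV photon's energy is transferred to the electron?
0.6035 (or 60.35%)

Calculate initial and final photon energies:

Initial: E₀ = 440.4 keV → λ₀ = 2.8153 pm
Compton shift: Δλ = 4.2850 pm
Final wavelength: λ' = 7.1002 pm
Final energy: E' = 174.6199 keV

Fractional energy loss:
(E₀ - E')/E₀ = (440.4000 - 174.6199)/440.4000
= 265.7801/440.4000
= 0.6035
= 60.35%

(Intermediate values are shown rounded; full precision is carried through to the final answer.)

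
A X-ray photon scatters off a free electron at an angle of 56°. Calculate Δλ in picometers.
1.0695 pm

Using the Compton scattering formula:
Δλ = λ_C(1 - cos θ)

where λ_C = h/(m_e·c) ≈ 2.4263 pm is the Compton wavelength of an electron.

For θ = 56°:
cos(56°) = 0.5592
1 - cos(56°) = 0.4408

Δλ = 2.4263 × 0.4408
Δλ = 1.0695 pm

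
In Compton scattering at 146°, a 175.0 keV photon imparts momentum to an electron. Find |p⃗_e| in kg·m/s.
1.4481e-22 kg·m/s

The electron is initially at rest, so by conservation of momentum:
p⃗_e = p⃗₀ − p⃗'  (incident photon momentum minus scattered photon momentum)

Photon momentum magnitudes (p = h/λ = E/c):
λ₀ = hc/E₀ = 7.0848 pm → p₀ = h/λ₀ = 9.3525e-23 kg·m/s
Δλ = λ_C(1 − cos 146°) = 4.4378 pm
λ' = 11.5226 pm → p' = h/λ' = 5.7505e-23 kg·m/s

The scattered photon makes angle θ = 146° with the incident direction, so by the law of cosines:
|p⃗_e|² = p₀² + p'² − 2p₀p'cos θ
|p⃗_e|² = (9.3525e-23)² + (5.7505e-23)² − 2·9.3525e-23·5.7505e-23·cos(146°)
|p⃗_e| = 1.4481e-22 kg·m/s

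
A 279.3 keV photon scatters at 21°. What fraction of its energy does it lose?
0.0350 (or 3.50%)

Calculate initial and final photon energies:

Initial: E₀ = 279.3 keV → λ₀ = 4.4391 pm
Compton shift: Δλ = 0.1612 pm
Final wavelength: λ' = 4.6003 pm
Final energy: E' = 269.5157 keV

Fractional energy loss:
(E₀ - E')/E₀ = (279.3000 - 269.5157)/279.3000
= 9.7843/279.3000
= 0.0350
= 3.50%

(Intermediate values are shown rounded; full precision is carried through to the final answer.)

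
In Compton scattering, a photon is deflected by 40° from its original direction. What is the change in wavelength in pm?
0.5676 pm

Using the Compton scattering formula:
Δλ = λ_C(1 - cos θ)

where λ_C = h/(m_e·c) ≈ 2.4263 pm is the Compton wavelength of an electron.

For θ = 40°:
cos(40°) = 0.7660
1 - cos(40°) = 0.2340

Δλ = 2.4263 × 0.2340
Δλ = 0.5676 pm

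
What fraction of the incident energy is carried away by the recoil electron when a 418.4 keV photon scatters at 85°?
0.4277 (or 42.77%)

Calculate initial and final photon energies:

Initial: E₀ = 418.4 keV → λ₀ = 2.9633 pm
Compton shift: Δλ = 2.2148 pm
Final wavelength: λ' = 5.1781 pm
Final energy: E' = 239.4379 keV

Fractional energy loss:
(E₀ - E')/E₀ = (418.4000 - 239.4379)/418.4000
= 178.9621/418.4000
= 0.4277
= 42.77%

(Intermediate values are shown rounded; full precision is carried through to the final answer.)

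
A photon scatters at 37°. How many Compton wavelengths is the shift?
0.2014 λ_C

The Compton shift formula is:
Δλ = λ_C(1 - cos θ)

Dividing both sides by λ_C:
Δλ/λ_C = 1 - cos θ

For θ = 37°:
Δλ/λ_C = 1 - cos(37°)
Δλ/λ_C = 1 - 0.7986
Δλ/λ_C = 0.2014

This means the shift is 0.2014 × λ_C = 0.4886 pm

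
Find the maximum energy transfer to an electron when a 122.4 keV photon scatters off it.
39.6448 keV

Maximum energy transfer occurs at θ = 180° (backscattering).

Initial photon: E₀ = 122.4 keV → λ₀ = 10.1294 pm

Maximum Compton shift (at 180°):
Δλ_max = 2λ_C = 2 × 2.4263 = 4.8526 pm

Final wavelength:
λ' = 10.1294 + 4.8526 = 14.9820 pm

Minimum photon energy (maximum energy to electron):
E'_min = hc/λ' = 82.7552 keV

Maximum electron kinetic energy:
K_max = E₀ - E'_min = 122.4000 - 82.7552 = 39.6448 keV

(Intermediate values are shown rounded; full precision is carried through to the final answer.)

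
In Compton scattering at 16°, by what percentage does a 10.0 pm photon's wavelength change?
0.9399%

Calculate the Compton shift:
Δλ = λ_C(1 - cos(16°))
Δλ = 2.4263 × (1 - cos(16°))
Δλ = 2.4263 × 0.0387
Δλ = 0.0940 pm

Percentage change:
(Δλ/λ₀) × 100 = (0.0940/10.0) × 100
= 0.9399%

(Intermediate values are shown rounded; full precision is carried through to the final answer.)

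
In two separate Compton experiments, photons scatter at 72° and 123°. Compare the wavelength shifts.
123° produces the larger shift by a factor of 2.235

Calculate both shifts using Δλ = λ_C(1 - cos θ):

For θ₁ = 72°:
Δλ₁ = 2.4263 × (1 - cos(72°))
Δλ₁ = 2.4263 × 0.6910
Δλ₁ = 1.6765 pm

For θ₂ = 123°:
Δλ₂ = 2.4263 × (1 - cos(123°))
Δλ₂ = 2.4263 × 1.5446
Δλ₂ = 3.7478 pm

The 123° angle produces the larger shift.
Ratio: 3.7478/1.6765 = 2.235

(Intermediate values are shown rounded; full precision is carried through to the final answer.)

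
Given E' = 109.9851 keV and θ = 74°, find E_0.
130.3000 keV

Convert final energy to wavelength (hc ≈ 1239.842 keV·pm):
λ' = hc/E' = 1239.842 / 109.9851 = 11.2728 pm

Calculate the Compton shift:
Δλ = λ_C(1 - cos(74°))
Δλ = 2.4263 × (1 - cos(74°))
Δλ = 1.7575 pm

Initial wavelength:
λ = λ' - Δλ = 11.2728 - 1.7575 = 9.5153 pm

Initial energy:
E = hc/λ = 1239.842 / 9.5153 = 130.3000 keV

(Intermediate values are shown rounded; full precision is carried through to the final answer.)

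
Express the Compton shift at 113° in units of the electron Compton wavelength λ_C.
1.3907 λ_C

The Compton shift formula is:
Δλ = λ_C(1 - cos θ)

Dividing both sides by λ_C:
Δλ/λ_C = 1 - cos θ

For θ = 113°:
Δλ/λ_C = 1 - cos(113°)
Δλ/λ_C = 1 - -0.3907
Δλ/λ_C = 1.3907

This means the shift is 1.3907 × λ_C = 3.3743 pm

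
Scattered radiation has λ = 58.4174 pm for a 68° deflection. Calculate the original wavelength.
56.9000 pm

From λ' = λ + Δλ, we have λ = λ' - Δλ

First calculate the Compton shift:
Δλ = λ_C(1 - cos θ)
Δλ = 2.4263 × (1 - cos(68°))
Δλ = 2.4263 × 0.6254
Δλ = 1.5174 pm

Initial wavelength:
λ = λ' - Δλ
λ = 58.4174 - 1.5174
λ = 56.9000 pm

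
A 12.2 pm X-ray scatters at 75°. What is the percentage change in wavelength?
14.7405%

Calculate the Compton shift:
Δλ = λ_C(1 - cos(75°))
Δλ = 2.4263 × (1 - cos(75°))
Δλ = 2.4263 × 0.7412
Δλ = 1.7983 pm

Percentage change:
(Δλ/λ₀) × 100 = (1.7983/12.2) × 100
= 14.7405%

(Intermediate values are shown rounded; full precision is carried through to the final answer.)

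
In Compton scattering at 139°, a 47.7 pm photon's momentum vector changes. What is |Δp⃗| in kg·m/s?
2.4960e-23 kg·m/s

Photon momentum magnitude is p = h/λ.

Initial momentum:
p₀ = h/λ = 6.6261e-34/4.7700e-11 = 1.3891e-23 kg·m/s

After scattering:
λ' = λ + Δλ = 47.7 + 4.2575 = 51.9575 pm
p' = h/λ' = 6.6261e-34/5.1957e-11 = 1.2753e-23 kg·m/s

Momentum is a vector; the scattered photon's direction makes angle θ = 139° with the incident direction. The magnitude of the vector change Δp⃗ = p⃗₀ − p⃗' is found from the law of cosines:
|Δp⃗|² = p₀² + p'² − 2p₀p'cos θ
|Δp⃗|² = (1.3891e-23)² + (1.2753e-23)² − 2·1.3891e-23·1.2753e-23·cos(139°)
|Δp⃗| = 2.4960e-23 kg·m/s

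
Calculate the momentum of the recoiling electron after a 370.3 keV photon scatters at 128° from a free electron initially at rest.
2.6399e-22 kg·m/s

The electron is initially at rest, so by conservation of momentum:
p⃗_e = p⃗₀ − p⃗'  (incident photon momentum minus scattered photon momentum)

Photon momentum magnitudes (p = h/λ = E/c):
λ₀ = hc/E₀ = 3.3482 pm → p₀ = h/λ₀ = 1.9790e-22 kg·m/s
Δλ = λ_C(1 − cos 128°) = 3.9201 pm
λ' = 7.2683 pm → p' = h/λ' = 9.1164e-23 kg·m/s

The scattered photon makes angle θ = 128° with the incident direction, so by the law of cosines:
|p⃗_e|² = p₀² + p'² − 2p₀p'cos θ
|p⃗_e|² = (1.9790e-22)² + (9.1164e-23)² − 2·1.9790e-22·9.1164e-23·cos(128°)
|p⃗_e| = 2.6399e-22 kg·m/s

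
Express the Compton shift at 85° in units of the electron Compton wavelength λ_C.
0.9128 λ_C

The Compton shift formula is:
Δλ = λ_C(1 - cos θ)

Dividing both sides by λ_C:
Δλ/λ_C = 1 - cos θ

For θ = 85°:
Δλ/λ_C = 1 - cos(85°)
Δλ/λ_C = 1 - 0.0872
Δλ/λ_C = 0.9128

This means the shift is 0.9128 × λ_C = 2.2148 pm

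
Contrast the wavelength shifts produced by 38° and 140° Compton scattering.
140° produces the larger shift by a factor of 8.331

Calculate both shifts using Δλ = λ_C(1 - cos θ):

For θ₁ = 38°:
Δλ₁ = 2.4263 × (1 - cos(38°))
Δλ₁ = 2.4263 × 0.2120
Δλ₁ = 0.5144 pm

For θ₂ = 140°:
Δλ₂ = 2.4263 × (1 - cos(140°))
Δλ₂ = 2.4263 × 1.7660
Δλ₂ = 4.2850 pm

The 140° angle produces the larger shift.
Ratio: 4.2850/0.5144 = 8.331

(Intermediate values are shown rounded; full precision is carried through to the final answer.)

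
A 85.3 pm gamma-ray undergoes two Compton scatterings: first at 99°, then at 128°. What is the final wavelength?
92.0260 pm

Apply Compton shift twice:

First scattering at θ₁ = 99°:
Δλ₁ = λ_C(1 - cos(99°))
Δλ₁ = 2.4263 × 1.1564
Δλ₁ = 2.8059 pm

After first scattering:
λ₁ = 85.3 + 2.8059 = 88.1059 pm

Second scattering at θ₂ = 128°:
Δλ₂ = λ_C(1 - cos(128°))
Δλ₂ = 2.4263 × 1.6157
Δλ₂ = 3.9201 pm

Final wavelength:
λ₂ = 88.1059 + 3.9201 = 92.0260 pm

Total shift: Δλ_total = 2.8059 + 3.9201 = 6.7260 pm

(Intermediate values are shown rounded; full precision is carried through to the final answer.)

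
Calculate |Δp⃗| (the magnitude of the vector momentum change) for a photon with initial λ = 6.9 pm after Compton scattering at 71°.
1.0195e-22 kg·m/s

Photon momentum magnitude is p = h/λ.

Initial momentum:
p₀ = h/λ = 6.6261e-34/6.9000e-12 = 9.6030e-23 kg·m/s

After scattering:
λ' = λ + Δλ = 6.9 + 1.6364 = 8.5364 pm
p' = h/λ' = 6.6261e-34/8.5364e-12 = 7.7622e-23 kg·m/s

Momentum is a vector; the scattered photon's direction makes angle θ = 71° with the incident direction. The magnitude of the vector change Δp⃗ = p⃗₀ − p⃗' is found from the law of cosines:
|Δp⃗|² = p₀² + p'² − 2p₀p'cos θ
|Δp⃗|² = (9.6030e-23)² + (7.7622e-23)² − 2·9.6030e-23·7.7622e-23·cos(71°)
|Δp⃗| = 1.0195e-22 kg·m/s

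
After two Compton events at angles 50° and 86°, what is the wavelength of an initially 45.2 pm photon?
48.3238 pm

Apply Compton shift twice:

First scattering at θ₁ = 50°:
Δλ₁ = λ_C(1 - cos(50°))
Δλ₁ = 2.4263 × 0.3572
Δλ₁ = 0.8667 pm

After first scattering:
λ₁ = 45.2 + 0.8667 = 46.0667 pm

Second scattering at θ₂ = 86°:
Δλ₂ = λ_C(1 - cos(86°))
Δλ₂ = 2.4263 × 0.9302
Δλ₂ = 2.2571 pm

Final wavelength:
λ₂ = 46.0667 + 2.2571 = 48.3238 pm

Total shift: Δλ_total = 0.8667 + 2.2571 = 3.1238 pm

(Intermediate values are shown rounded; full precision is carried through to the final answer.)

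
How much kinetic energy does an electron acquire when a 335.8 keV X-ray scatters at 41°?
46.6142 keV

By energy conservation: K_e = E_initial - E_final

First find the scattered photon energy:
Initial wavelength: λ = hc/E = 3.6922 pm
Compton shift: Δλ = λ_C(1 - cos(41°)) = 0.5952 pm
Final wavelength: λ' = 3.6922 + 0.5952 = 4.2874 pm
Final photon energy: E' = hc/λ' = 289.1858 keV

Electron kinetic energy:
K_e = E - E' = 335.8000 - 289.1858 = 46.6142 keV

(Intermediate values are shown rounded; full precision is carried through to the final answer.)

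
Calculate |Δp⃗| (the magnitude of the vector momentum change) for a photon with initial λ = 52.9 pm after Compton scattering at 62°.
1.2752e-23 kg·m/s

Photon momentum magnitude is p = h/λ.

Initial momentum:
p₀ = h/λ = 6.6261e-34/5.2900e-11 = 1.2526e-23 kg·m/s

After scattering:
λ' = λ + Δλ = 52.9 + 1.2872 = 54.1872 pm
p' = h/λ' = 6.6261e-34/5.4187e-11 = 1.2228e-23 kg·m/s

Momentum is a vector; the scattered photon's direction makes angle θ = 62° with the incident direction. The magnitude of the vector change Δp⃗ = p⃗₀ − p⃗' is found from the law of cosines:
|Δp⃗|² = p₀² + p'² − 2p₀p'cos θ
|Δp⃗|² = (1.2526e-23)² + (1.2228e-23)² − 2·1.2526e-23·1.2228e-23·cos(62°)
|Δp⃗| = 1.2752e-23 kg·m/s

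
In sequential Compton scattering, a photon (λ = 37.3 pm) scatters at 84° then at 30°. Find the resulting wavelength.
39.7978 pm

Apply Compton shift twice:

First scattering at θ₁ = 84°:
Δλ₁ = λ_C(1 - cos(84°))
Δλ₁ = 2.4263 × 0.8955
Δλ₁ = 2.1727 pm

After first scattering:
λ₁ = 37.3 + 2.1727 = 39.4727 pm

Second scattering at θ₂ = 30°:
Δλ₂ = λ_C(1 - cos(30°))
Δλ₂ = 2.4263 × 0.1340
Δλ₂ = 0.3251 pm

Final wavelength:
λ₂ = 39.4727 + 0.3251 = 39.7978 pm

Total shift: Δλ_total = 2.1727 + 0.3251 = 2.4978 pm

(Intermediate values are shown rounded; full precision is carried through to the final answer.)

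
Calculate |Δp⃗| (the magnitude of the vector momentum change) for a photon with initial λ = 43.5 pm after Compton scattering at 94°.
2.1661e-23 kg·m/s

Photon momentum magnitude is p = h/λ.

Initial momentum:
p₀ = h/λ = 6.6261e-34/4.3500e-11 = 1.5232e-23 kg·m/s

After scattering:
λ' = λ + Δλ = 43.5 + 2.5956 = 46.0956 pm
p' = h/λ' = 6.6261e-34/4.6096e-11 = 1.4375e-23 kg·m/s

Momentum is a vector; the scattered photon's direction makes angle θ = 94° with the incident direction. The magnitude of the vector change Δp⃗ = p⃗₀ − p⃗' is found from the law of cosines:
|Δp⃗|² = p₀² + p'² − 2p₀p'cos θ
|Δp⃗|² = (1.5232e-23)² + (1.4375e-23)² − 2·1.5232e-23·1.4375e-23·cos(94°)
|Δp⃗| = 2.1661e-23 kg·m/s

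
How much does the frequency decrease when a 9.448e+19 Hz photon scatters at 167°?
5.683e+19 Hz (decrease)

Convert frequency to wavelength (c = 299792458 m/s):
λ₀ = c/f₀ = 299792458/9.448e+19 = 3.1730785e-12 m = 3.1731 pm

Calculate Compton shift:
Δλ = λ_C(1 - cos(167°)) = 4.7904 pm

Final wavelength:
λ' = λ₀ + Δλ = 3.1731 + 4.7904 = 7.9635 pm

Final frequency:
f' = c/λ' = 299792458/7.9635128e-12 = 3.7645756e+19 Hz

Frequency shift (decrease):
Δf = f₀ - f' = 9.448e+19 - 3.7645756e+19 = 5.683e+19 Hz

(Intermediate values are shown rounded; full precision is carried through to the final answer.)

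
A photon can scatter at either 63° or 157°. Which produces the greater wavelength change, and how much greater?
157° produces the larger shift by a factor of 3.517

Calculate both shifts using Δλ = λ_C(1 - cos θ):

For θ₁ = 63°:
Δλ₁ = 2.4263 × (1 - cos(63°))
Δλ₁ = 2.4263 × 0.5460
Δλ₁ = 1.3248 pm

For θ₂ = 157°:
Δλ₂ = 2.4263 × (1 - cos(157°))
Δλ₂ = 2.4263 × 1.9205
Δλ₂ = 4.6597 pm

The 157° angle produces the larger shift.
Ratio: 4.6597/1.3248 = 3.517

(Intermediate values are shown rounded; full precision is carried through to the final answer.)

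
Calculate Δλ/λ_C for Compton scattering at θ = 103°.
1.2250 λ_C

The Compton shift formula is:
Δλ = λ_C(1 - cos θ)

Dividing both sides by λ_C:
Δλ/λ_C = 1 - cos θ

For θ = 103°:
Δλ/λ_C = 1 - cos(103°)
Δλ/λ_C = 1 - -0.2250
Δλ/λ_C = 1.2250

This means the shift is 1.2250 × λ_C = 2.9721 pm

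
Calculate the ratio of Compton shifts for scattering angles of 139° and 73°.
139° produces the larger shift by a factor of 2.480

Calculate both shifts using Δλ = λ_C(1 - cos θ):

For θ₁ = 73°:
Δλ₁ = 2.4263 × (1 - cos(73°))
Δλ₁ = 2.4263 × 0.7076
Δλ₁ = 1.7169 pm

For θ₂ = 139°:
Δλ₂ = 2.4263 × (1 - cos(139°))
Δλ₂ = 2.4263 × 1.7547
Δλ₂ = 4.2575 pm

The 139° angle produces the larger shift.
Ratio: 4.2575/1.7169 = 2.480

(Intermediate values are shown rounded; full precision is carried through to the final answer.)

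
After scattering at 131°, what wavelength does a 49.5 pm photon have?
53.5181 pm

Using the Compton scattering formula:
λ' = λ + Δλ = λ + λ_C(1 - cos θ)

Given:
- Initial wavelength λ = 49.5 pm
- Scattering angle θ = 131°
- Compton wavelength λ_C ≈ 2.4263 pm

Calculate the shift:
Δλ = 2.4263 × (1 - cos(131°))
Δλ = 2.4263 × 1.6561
Δλ = 4.0181 pm

Final wavelength:
λ' = 49.5 + 4.0181 = 53.5181 pm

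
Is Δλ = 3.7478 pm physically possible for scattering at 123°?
Yes, consistent

Calculate the expected shift for θ = 123°:

Δλ_expected = λ_C(1 - cos(123°))
Δλ_expected = 2.4263 × (1 - cos(123°))
Δλ_expected = 2.4263 × 1.5446
Δλ_expected = 3.7478 pm

Given shift: 3.7478 pm
Expected shift: 3.7478 pm
Difference: 0.0000 pm

The values match. This is consistent with Compton scattering at the stated angle.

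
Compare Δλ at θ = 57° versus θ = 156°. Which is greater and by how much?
156° produces the larger shift by a factor of 4.202

Calculate both shifts using Δλ = λ_C(1 - cos θ):

For θ₁ = 57°:
Δλ₁ = 2.4263 × (1 - cos(57°))
Δλ₁ = 2.4263 × 0.4554
Δλ₁ = 1.1048 pm

For θ₂ = 156°:
Δλ₂ = 2.4263 × (1 - cos(156°))
Δλ₂ = 2.4263 × 1.9135
Δλ₂ = 4.6429 pm

The 156° angle produces the larger shift.
Ratio: 4.6429/1.1048 = 4.202

(Intermediate values are shown rounded; full precision is carried through to the final answer.)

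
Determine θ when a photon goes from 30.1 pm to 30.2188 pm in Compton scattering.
18.00°

First find the wavelength shift:
Δλ = λ' - λ = 30.2188 - 30.1 = 0.1188 pm

Using Δλ = λ_C(1 - cos θ), with λ_C = h/(m_e·c) ≈ 2.42631024 pm:
cos θ = 1 - Δλ/λ_C
cos θ = 1 - 0.1188/2.42631024
cos θ = 0.951037

θ = arccos(0.951037)
θ = 18.00°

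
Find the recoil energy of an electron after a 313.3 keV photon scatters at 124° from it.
153.1230 keV

By energy conservation: K_e = E_initial - E_final

First find the scattered photon energy:
Initial wavelength: λ = hc/E = 3.9574 pm
Compton shift: Δλ = λ_C(1 - cos(124°)) = 3.7831 pm
Final wavelength: λ' = 3.9574 + 3.7831 = 7.7404 pm
Final photon energy: E' = hc/λ' = 160.1770 keV

Electron kinetic energy:
K_e = E - E' = 313.3000 - 160.1770 = 153.1230 keV

(Intermediate values are shown rounded; full precision is carried through to the final answer.)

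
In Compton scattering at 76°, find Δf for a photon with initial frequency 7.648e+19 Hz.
2.443e+19 Hz (decrease)

Convert frequency to wavelength (c = 299792458 m/s):
λ₀ = c/f₀ = 299792458/7.648e+19 = 3.9198805e-12 m = 3.9199 pm

Calculate Compton shift:
Δλ = λ_C(1 - cos(76°)) = 1.8393 pm

Final wavelength:
λ' = λ₀ + Δλ = 3.9199 + 1.8393 = 5.7592 pm

Final frequency:
f' = c/λ' = 299792458/5.7592131e-12 = 5.2054413e+19 Hz

Frequency shift (decrease):
Δf = f₀ - f' = 7.648e+19 - 5.2054413e+19 = 2.443e+19 Hz

(Intermediate values are shown rounded; full precision is carried through to the final answer.)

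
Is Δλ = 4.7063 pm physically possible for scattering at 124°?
No, inconsistent

Calculate the expected shift for θ = 124°:

Δλ_expected = λ_C(1 - cos(124°))
Δλ_expected = 2.4263 × (1 - cos(124°))
Δλ_expected = 2.4263 × 1.5592
Δλ_expected = 3.7831 pm

Given shift: 4.7063 pm
Expected shift: 3.7831 pm
Difference: 0.9232 pm

The values do not match. The given shift corresponds to θ ≈ 160.0°, not 124°.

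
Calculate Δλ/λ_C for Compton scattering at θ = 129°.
1.6293 λ_C

The Compton shift formula is:
Δλ = λ_C(1 - cos θ)

Dividing both sides by λ_C:
Δλ/λ_C = 1 - cos θ

For θ = 129°:
Δλ/λ_C = 1 - cos(129°)
Δλ/λ_C = 1 - -0.6293
Δλ/λ_C = 1.6293

This means the shift is 1.6293 × λ_C = 3.9532 pm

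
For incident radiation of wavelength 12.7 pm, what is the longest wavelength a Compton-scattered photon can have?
17.5526 pm (at θ = 180°)

The Compton shift is Δλ = λ_C(1 − cos θ).

Since cos θ ranges from −1 to 1, the factor (1 − cos θ) ranges from 0 to 2; the maximum shift occurs at θ = 180° (backscattering):
Δλ_max = 2λ_C = 2 × 2.4263 pm = 4.8526 pm

Maximum scattered wavelength:
λ'_max = λ₀ + Δλ_max = 12.7 + 4.8526 = 17.5526 pm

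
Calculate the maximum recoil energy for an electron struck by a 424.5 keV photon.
265.0006 keV

Maximum energy transfer occurs at θ = 180° (backscattering).

Initial photon: E₀ = 424.5 keV → λ₀ = 2.9207 pm

Maximum Compton shift (at 180°):
Δλ_max = 2λ_C = 2 × 2.4263 = 4.8526 pm

Final wavelength:
λ' = 2.9207 + 4.8526 = 7.7733 pm

Minimum photon energy (maximum energy to electron):
E'_min = hc/λ' = 159.4994 keV

Maximum electron kinetic energy:
K_max = E₀ - E'_min = 424.5000 - 159.4994 = 265.0006 keV

(Intermediate values are shown rounded; full precision is carried through to the final answer.)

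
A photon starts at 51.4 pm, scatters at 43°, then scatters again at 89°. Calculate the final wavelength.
54.4358 pm

Apply Compton shift twice:

First scattering at θ₁ = 43°:
Δλ₁ = λ_C(1 - cos(43°))
Δλ₁ = 2.4263 × 0.2686
Δλ₁ = 0.6518 pm

After first scattering:
λ₁ = 51.4 + 0.6518 = 52.0518 pm

Second scattering at θ₂ = 89°:
Δλ₂ = λ_C(1 - cos(89°))
Δλ₂ = 2.4263 × 0.9825
Δλ₂ = 2.3840 pm

Final wavelength:
λ₂ = 52.0518 + 2.3840 = 54.4358 pm

Total shift: Δλ_total = 0.6518 + 2.3840 = 3.0358 pm

(Intermediate values are shown rounded; full precision is carried through to the final answer.)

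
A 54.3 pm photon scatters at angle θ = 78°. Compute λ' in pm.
56.2219 pm

Using the Compton scattering formula:
λ' = λ + Δλ = λ + λ_C(1 - cos θ)

Given:
- Initial wavelength λ = 54.3 pm
- Scattering angle θ = 78°
- Compton wavelength λ_C ≈ 2.4263 pm

Calculate the shift:
Δλ = 2.4263 × (1 - cos(78°))
Δλ = 2.4263 × 0.7921
Δλ = 1.9219 pm

Final wavelength:
λ' = 54.3 + 1.9219 = 56.2219 pm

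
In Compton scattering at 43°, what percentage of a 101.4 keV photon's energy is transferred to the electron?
0.0506 (or 5.06%)

Calculate initial and final photon energies:

Initial: E₀ = 101.4 keV → λ₀ = 12.2272 pm
Compton shift: Δλ = 0.6518 pm
Final wavelength: λ' = 12.8791 pm
Final energy: E' = 96.2681 keV

Fractional energy loss:
(E₀ - E')/E₀ = (101.4000 - 96.2681)/101.4000
= 5.1319/101.4000
= 0.0506
= 5.06%

(Intermediate values are shown rounded; full precision is carried through to the final answer.)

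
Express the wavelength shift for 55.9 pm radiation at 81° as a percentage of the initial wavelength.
3.6615%

Calculate the Compton shift:
Δλ = λ_C(1 - cos(81°))
Δλ = 2.4263 × (1 - cos(81°))
Δλ = 2.4263 × 0.8436
Δλ = 2.0468 pm

Percentage change:
(Δλ/λ₀) × 100 = (2.0468/55.9) × 100
= 3.6615%

(Intermediate values are shown rounded; full precision is carried through to the final answer.)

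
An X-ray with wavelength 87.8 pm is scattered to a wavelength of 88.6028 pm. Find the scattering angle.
48.00°

First find the wavelength shift:
Δλ = λ' - λ = 88.6028 - 87.8 = 0.8028 pm

Using Δλ = λ_C(1 - cos θ), with λ_C = h/(m_e·c) ≈ 2.42631024 pm:
cos θ = 1 - Δλ/λ_C
cos θ = 1 - 0.8028/2.42631024
cos θ = 0.669127

θ = arccos(0.669127)
θ = 48.00°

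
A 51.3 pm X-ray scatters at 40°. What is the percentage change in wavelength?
1.1065%

Calculate the Compton shift:
Δλ = λ_C(1 - cos(40°))
Δλ = 2.4263 × (1 - cos(40°))
Δλ = 2.4263 × 0.2340
Δλ = 0.5676 pm

Percentage change:
(Δλ/λ₀) × 100 = (0.5676/51.3) × 100
= 1.1065%

(Intermediate values are shown rounded; full precision is carried through to the final answer.)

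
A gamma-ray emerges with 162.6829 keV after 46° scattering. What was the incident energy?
180.2000 keV

Convert final energy to wavelength (hc ≈ 1239.842 keV·pm):
λ' = hc/E' = 1239.842 / 162.6829 = 7.6212 pm

Calculate the Compton shift:
Δλ = λ_C(1 - cos(46°))
Δλ = 2.4263 × (1 - cos(46°))
Δλ = 0.7409 pm

Initial wavelength:
λ = λ' - Δλ = 7.6212 - 0.7409 = 6.8804 pm

Initial energy:
E = hc/λ = 1239.842 / 6.8804 = 180.2000 keV

(Intermediate values are shown rounded; full precision is carried through to the final answer.)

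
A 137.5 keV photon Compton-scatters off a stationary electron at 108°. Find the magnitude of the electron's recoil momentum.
1.0402e-22 kg·m/s

The electron is initially at rest, so by conservation of momentum:
p⃗_e = p⃗₀ − p⃗'  (incident photon momentum minus scattered photon momentum)

Photon momentum magnitudes (p = h/λ = E/c):
λ₀ = hc/E₀ = 9.0170 pm → p₀ = h/λ₀ = 7.3484e-23 kg·m/s
Δλ = λ_C(1 − cos 108°) = 3.1761 pm
λ' = 12.1931 pm → p' = h/λ' = 5.4343e-23 kg·m/s

The scattered photon makes angle θ = 108° with the incident direction, so by the law of cosines:
|p⃗_e|² = p₀² + p'² − 2p₀p'cos θ
|p⃗_e|² = (7.3484e-23)² + (5.4343e-23)² − 2·7.3484e-23·5.4343e-23·cos(108°)
|p⃗_e| = 1.0402e-22 kg·m/s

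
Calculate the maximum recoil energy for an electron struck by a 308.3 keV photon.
168.5863 keV

Maximum energy transfer occurs at θ = 180° (backscattering).

Initial photon: E₀ = 308.3 keV → λ₀ = 4.0215 pm

Maximum Compton shift (at 180°):
Δλ_max = 2λ_C = 2 × 2.4263 = 4.8526 pm

Final wavelength:
λ' = 4.0215 + 4.8526 = 8.8742 pm

Minimum photon energy (maximum energy to electron):
E'_min = hc/λ' = 139.7137 keV

Maximum electron kinetic energy:
K_max = E₀ - E'_min = 308.3000 - 139.7137 = 168.5863 keV

(Intermediate values are shown rounded; full precision is carried through to the final answer.)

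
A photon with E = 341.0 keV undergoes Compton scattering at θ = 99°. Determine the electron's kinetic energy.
148.5308 keV

By energy conservation: K_e = E_initial - E_final

First find the scattered photon energy:
Initial wavelength: λ = hc/E = 3.6359 pm
Compton shift: Δλ = λ_C(1 - cos(99°)) = 2.8059 pm
Final wavelength: λ' = 3.6359 + 2.8059 = 6.4418 pm
Final photon energy: E' = hc/λ' = 192.4692 keV

Electron kinetic energy:
K_e = E - E' = 341.0000 - 192.4692 = 148.5308 keV

(Intermediate values are shown rounded; full precision is carried through to the final answer.)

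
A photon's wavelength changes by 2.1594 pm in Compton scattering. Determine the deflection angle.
83.68°

From the Compton formula Δλ = λ_C(1 - cos θ), we can solve for θ:

cos θ = 1 - Δλ/λ_C

Given:
- Δλ = 2.1594 pm
- λ_C = h/(m_e·c) ≈ 2.42631024 pm

cos θ = 1 - 2.1594/2.42631024
cos θ = 1 - 0.889993
cos θ = 0.110007

θ = arccos(0.110007)
θ = 83.68°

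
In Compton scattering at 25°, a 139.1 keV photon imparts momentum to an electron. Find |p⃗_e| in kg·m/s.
3.1831e-23 kg·m/s

The electron is initially at rest, so by conservation of momentum:
p⃗_e = p⃗₀ − p⃗'  (incident photon momentum minus scattered photon momentum)

Photon momentum magnitudes (p = h/λ = E/c):
λ₀ = hc/E₀ = 8.9133 pm → p₀ = h/λ₀ = 7.4339e-23 kg·m/s
Δλ = λ_C(1 − cos 25°) = 0.2273 pm
λ' = 9.1406 pm → p' = h/λ' = 7.2490e-23 kg·m/s

The scattered photon makes angle θ = 25° with the incident direction, so by the law of cosines:
|p⃗_e|² = p₀² + p'² − 2p₀p'cos θ
|p⃗_e|² = (7.4339e-23)² + (7.2490e-23)² − 2·7.4339e-23·7.2490e-23·cos(25°)
|p⃗_e| = 3.1831e-23 kg·m/s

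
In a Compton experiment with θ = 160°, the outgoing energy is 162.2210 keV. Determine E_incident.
422.1999 keV

Convert final energy to wavelength (hc ≈ 1239.842 keV·pm):
λ' = hc/E' = 1239.842 / 162.2210 = 7.6429 pm

Calculate the Compton shift:
Δλ = λ_C(1 - cos(160°))
Δλ = 2.4263 × (1 - cos(160°))
Δλ = 4.7063 pm

Initial wavelength:
λ = λ' - Δλ = 7.6429 - 4.7063 = 2.9366 pm

Initial energy:
E = hc/λ = 1239.842 / 2.9366 = 422.1999 keV

(Intermediate values are shown rounded; full precision is carried through to the final answer.)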